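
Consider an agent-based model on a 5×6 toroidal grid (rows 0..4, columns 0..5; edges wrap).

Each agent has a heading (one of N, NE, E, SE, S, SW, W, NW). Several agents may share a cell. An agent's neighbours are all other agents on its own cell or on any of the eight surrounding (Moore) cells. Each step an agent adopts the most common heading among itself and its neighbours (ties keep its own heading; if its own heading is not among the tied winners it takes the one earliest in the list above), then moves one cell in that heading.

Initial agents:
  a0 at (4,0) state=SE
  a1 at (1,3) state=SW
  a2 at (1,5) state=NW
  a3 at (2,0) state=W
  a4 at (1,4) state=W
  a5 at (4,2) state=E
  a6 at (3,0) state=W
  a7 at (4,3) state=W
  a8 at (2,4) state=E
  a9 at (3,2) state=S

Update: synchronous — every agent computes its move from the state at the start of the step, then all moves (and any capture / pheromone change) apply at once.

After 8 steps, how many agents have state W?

t=1: a0@(0,1):SE a1@(2,2):SW a2@(1,4):W a3@(2,5):W a4@(1,3):W a5@(4,3):E a6@(3,5):W a7@(4,2):W a8@(2,5):E a9@(4,2):S
t=2: a0@(1,2):SE a1@(3,1):SW a2@(1,3):W a3@(2,4):W a4@(1,2):W a5@(4,4):E a6@(3,4):W a7@(4,1):W a8@(2,4):W a9@(0,2):S
t=3: a0@(1,1):W a1@(4,0):SW a2@(1,2):W a3@(2,3):W a4@(1,1):W a5@(4,5):E a6@(3,3):W a7@(4,0):W a8@(2,3):W a9@(0,1):W
t=4: a0@(1,0):W a1@(4,5):W a2@(1,1):W a3@(2,2):W a4@(1,0):W a5@(4,0):E a6@(3,2):W a7@(4,5):W a8@(2,2):W a9@(0,0):W
t=5: a0@(1,5):W a1@(4,4):W a2@(1,0):W a3@(2,1):W a4@(1,5):W a5@(4,5):W a6@(3,1):W a7@(4,4):W a8@(2,1):W a9@(0,5):W
t=6: a0@(1,4):W a1@(4,3):W a2@(1,5):W a3@(2,0):W a4@(1,4):W a5@(4,4):W a6@(3,0):W a7@(4,3):W a8@(2,0):W a9@(0,4):W
t=7: a0@(1,3):W a1@(4,2):W a2@(1,4):W a3@(2,5):W a4@(1,3):W a5@(4,3):W a6@(3,5):W a7@(4,2):W a8@(2,5):W a9@(0,3):W
t=8: a0@(1,2):W a1@(4,1):W a2@(1,3):W a3@(2,4):W a4@(1,2):W a5@(4,2):W a6@(3,4):W a7@(4,1):W a8@(2,4):W a9@(0,2):W

10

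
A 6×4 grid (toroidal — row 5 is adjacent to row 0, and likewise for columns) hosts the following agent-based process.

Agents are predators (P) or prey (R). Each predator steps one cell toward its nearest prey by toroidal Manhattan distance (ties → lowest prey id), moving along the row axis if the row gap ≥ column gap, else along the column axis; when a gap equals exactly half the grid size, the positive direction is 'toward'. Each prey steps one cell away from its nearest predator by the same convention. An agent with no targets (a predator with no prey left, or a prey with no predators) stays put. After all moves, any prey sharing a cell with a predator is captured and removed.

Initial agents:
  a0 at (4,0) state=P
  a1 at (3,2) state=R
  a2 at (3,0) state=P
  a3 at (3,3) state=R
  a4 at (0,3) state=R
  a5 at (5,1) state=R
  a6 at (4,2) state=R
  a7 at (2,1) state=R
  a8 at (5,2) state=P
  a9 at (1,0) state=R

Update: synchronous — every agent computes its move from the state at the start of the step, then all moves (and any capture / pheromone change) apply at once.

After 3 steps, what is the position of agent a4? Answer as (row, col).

t=1: a0@(3,0):P a1@(3,1):R a2@(3,3):P a3@(3,2):R a4@(1,3):R a5@(5,0):R a6@(3,2):R a7@(1,1):R a8@(5,1):P a9@(0,0):R
t=2: a0@(3,1):P a2@(3,2):P a4@(0,3):R a5@(5,3):R a7@(2,1):R a8@(5,0):P a9@(1,0):R
t=3: a0@(2,1):P a2@(2,2):P a4@(1,3):R a5@(5,2):R a7@(1,1):R a8@(5,3):P a9@(2,0):R

(1, 3)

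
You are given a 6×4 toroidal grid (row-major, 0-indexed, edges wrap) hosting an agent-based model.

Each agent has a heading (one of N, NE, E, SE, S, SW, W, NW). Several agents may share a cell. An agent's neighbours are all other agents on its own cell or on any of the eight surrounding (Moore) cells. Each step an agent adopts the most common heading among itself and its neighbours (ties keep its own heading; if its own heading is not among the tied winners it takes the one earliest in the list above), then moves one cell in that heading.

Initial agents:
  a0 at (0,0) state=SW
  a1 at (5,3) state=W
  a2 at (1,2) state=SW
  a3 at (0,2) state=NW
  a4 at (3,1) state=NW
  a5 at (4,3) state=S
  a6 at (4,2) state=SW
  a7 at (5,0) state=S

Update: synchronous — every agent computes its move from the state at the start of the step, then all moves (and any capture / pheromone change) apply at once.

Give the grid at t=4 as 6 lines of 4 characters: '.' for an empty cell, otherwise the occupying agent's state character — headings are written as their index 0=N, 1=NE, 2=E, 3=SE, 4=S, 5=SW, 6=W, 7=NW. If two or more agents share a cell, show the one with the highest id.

..5.
....
4..4
4..4
...4
.55.

t=1: a0@(1,3):SW a1@(0,3):S a2@(2,1):SW a3@(5,1):NW a4@(2,0):NW a5@(5,3):S a6@(5,1):SW a7@(0,0):S
t=2: a0@(2,3):S a1@(1,3):S a2@(3,0):SW a3@(4,0):NW a4@(3,3):SW a5@(0,3):S a6@(0,0):SW a7@(1,0):S
t=3: a0@(3,3):S a1@(2,3):S a2@(4,3):SW a3@(5,3):SW a4@(4,2):SW a5@(1,3):S a6@(1,0):S a7@(2,0):S
t=4: a0@(4,3):S a1@(3,3):S a2@(5,2):SW a3@(0,2):SW a4@(5,1):SW a5@(2,3):S a6@(2,0):S a7@(3,0):S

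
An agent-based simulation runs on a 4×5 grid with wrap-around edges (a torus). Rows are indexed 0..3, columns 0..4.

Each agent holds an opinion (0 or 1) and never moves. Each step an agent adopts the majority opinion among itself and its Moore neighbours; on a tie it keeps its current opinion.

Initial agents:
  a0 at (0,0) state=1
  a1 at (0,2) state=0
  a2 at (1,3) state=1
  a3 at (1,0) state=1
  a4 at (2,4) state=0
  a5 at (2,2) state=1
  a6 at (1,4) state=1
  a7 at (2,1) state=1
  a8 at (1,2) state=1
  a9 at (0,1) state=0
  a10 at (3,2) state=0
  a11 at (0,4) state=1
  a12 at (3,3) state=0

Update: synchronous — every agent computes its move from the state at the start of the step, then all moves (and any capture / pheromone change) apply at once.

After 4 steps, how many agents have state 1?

9

t=1: a0@(0,0):1 a1@(0,2):0 a2@(1,3):1 a3@(1,0):1 a4@(2,4):1 a5@(2,2):1 a6@(1,4):1 a7@(2,1):1 a8@(1,2):1 a9@(0,1):0 a10@(3,2):0 a11@(0,4):1 a12@(3,3):0
t=2: (unchanged — steady state)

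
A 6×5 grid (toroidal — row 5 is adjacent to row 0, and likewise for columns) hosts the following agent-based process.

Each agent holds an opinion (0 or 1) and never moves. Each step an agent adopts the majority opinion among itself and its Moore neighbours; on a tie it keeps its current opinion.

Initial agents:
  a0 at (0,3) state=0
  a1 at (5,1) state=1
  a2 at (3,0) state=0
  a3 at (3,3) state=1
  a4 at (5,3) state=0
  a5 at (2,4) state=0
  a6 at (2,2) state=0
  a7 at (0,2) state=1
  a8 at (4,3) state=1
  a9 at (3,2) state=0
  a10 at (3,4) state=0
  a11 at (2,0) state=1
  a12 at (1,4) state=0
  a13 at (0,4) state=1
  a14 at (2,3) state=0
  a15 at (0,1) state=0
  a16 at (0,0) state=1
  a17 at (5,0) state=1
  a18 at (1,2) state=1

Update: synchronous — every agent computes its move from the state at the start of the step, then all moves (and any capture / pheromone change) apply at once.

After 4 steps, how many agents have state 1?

7

t=1: a0@(0,3):0 a1@(5,1):1 a2@(3,0):0 a3@(3,3):0 a4@(5,3):1 a5@(2,4):0 a6@(2,2):0 a7@(0,2):1 a8@(4,3):0 a9@(3,2):0 a10@(3,4):0 a11@(2,0):0 a12@(1,4):0 a13@(0,4):1 a14@(2,3):0 a15@(0,1):1 a16@(0,0):1 a17@(5,0):1 a18@(1,2):0
t=2: (unchanged — steady state)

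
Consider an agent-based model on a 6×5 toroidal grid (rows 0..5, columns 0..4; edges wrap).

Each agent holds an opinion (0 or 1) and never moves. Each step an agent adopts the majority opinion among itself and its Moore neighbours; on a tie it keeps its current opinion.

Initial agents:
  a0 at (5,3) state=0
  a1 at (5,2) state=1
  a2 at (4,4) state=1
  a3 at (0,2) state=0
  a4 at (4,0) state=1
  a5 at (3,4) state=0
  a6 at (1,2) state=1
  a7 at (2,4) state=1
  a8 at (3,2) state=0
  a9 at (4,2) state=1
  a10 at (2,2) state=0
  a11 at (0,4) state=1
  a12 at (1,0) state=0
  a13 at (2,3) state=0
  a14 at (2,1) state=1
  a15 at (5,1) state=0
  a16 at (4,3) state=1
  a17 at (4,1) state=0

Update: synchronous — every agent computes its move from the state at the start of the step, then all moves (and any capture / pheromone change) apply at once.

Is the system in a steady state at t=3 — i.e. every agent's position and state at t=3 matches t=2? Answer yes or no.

t=1: a0@(5,3):1 a1@(5,2):0 a2@(4,4):1 a3@(0,2):0 a4@(4,0):0 a5@(3,4):1 a6@(1,2):0 a7@(2,4):0 a8@(3,2):0 a9@(4,2):0 a10@(2,2):0 a11@(0,4):0 a12@(1,0):1 a13@(2,3):0 a14@(2,1):0 a15@(5,1):0 a16@(4,3):1 a17@(4,1):0
t=2: a0@(5,3):0 a1@(5,2):0 a2@(4,4):1 a3@(0,2):0 a4@(4,0):0 a5@(3,4):1 a6@(1,2):0 a7@(2,4):0 a8@(3,2):0 a9@(4,2):0 a10@(2,2):0 a11@(0,4):1 a12@(1,0):0 a13@(2,3):0 a14@(2,1):0 a15@(5,1):0 a16@(4,3):1 a17@(4,1):0
t=3: a0@(5,3):0 a1@(5,2):0 a2@(4,4):1 a3@(0,2):0 a4@(4,0):0 a5@(3,4):1 a6@(1,2):0 a7@(2,4):0 a8@(3,2):0 a9@(4,2):0 a10@(2,2):0 a11@(0,4):0 a12@(1,0):0 a13@(2,3):0 a14@(2,1):0 a15@(5,1):0 a16@(4,3):0 a17@(4,1):0

no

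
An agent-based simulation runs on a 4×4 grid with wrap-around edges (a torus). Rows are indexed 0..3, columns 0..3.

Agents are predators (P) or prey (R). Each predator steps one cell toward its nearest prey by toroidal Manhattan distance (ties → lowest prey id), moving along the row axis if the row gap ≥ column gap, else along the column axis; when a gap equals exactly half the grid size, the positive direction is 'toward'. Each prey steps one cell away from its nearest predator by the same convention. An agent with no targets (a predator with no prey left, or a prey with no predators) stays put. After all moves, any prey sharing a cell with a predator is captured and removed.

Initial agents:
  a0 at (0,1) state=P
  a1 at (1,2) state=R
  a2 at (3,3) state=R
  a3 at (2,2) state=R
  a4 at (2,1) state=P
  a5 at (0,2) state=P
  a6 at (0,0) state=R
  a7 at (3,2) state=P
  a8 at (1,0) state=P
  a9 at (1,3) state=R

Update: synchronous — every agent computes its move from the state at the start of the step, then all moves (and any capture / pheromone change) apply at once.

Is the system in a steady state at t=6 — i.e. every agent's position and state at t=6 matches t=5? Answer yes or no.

no

t=1: a0@(0,0):P a2@(3,0):R a3@(2,3):R a4@(2,2):P a5@(1,2):P a6@(0,3):R a7@(3,3):P a8@(0,0):P
t=2: a0@(3,0):P a2@(2,0):R a3@(2,0):R a4@(2,3):P a5@(2,2):P a6@(0,2):R a7@(3,0):P a8@(3,0):P
t=3: a0@(2,0):P a2@(1,0):R a3@(1,0):R a4@(2,0):P a5@(2,3):P a6@(3,2):R a7@(2,0):P a8@(2,0):P
t=4: a0@(1,0):P a2@(0,0):R a3@(0,0):R a4@(1,0):P a5@(1,3):P a6@(0,2):R a7@(1,0):P a8@(1,0):P
t=5: a0@(0,0):P a2@(3,0):R a3@(3,0):R a4@(0,0):P a5@(0,3):P a6@(3,2):R a7@(0,0):P a8@(0,0):P
t=6: a0@(3,0):P a2@(2,0):R a3@(2,0):R a4@(3,0):P a5@(3,3):P a6@(2,2):R a7@(3,0):P a8@(3,0):P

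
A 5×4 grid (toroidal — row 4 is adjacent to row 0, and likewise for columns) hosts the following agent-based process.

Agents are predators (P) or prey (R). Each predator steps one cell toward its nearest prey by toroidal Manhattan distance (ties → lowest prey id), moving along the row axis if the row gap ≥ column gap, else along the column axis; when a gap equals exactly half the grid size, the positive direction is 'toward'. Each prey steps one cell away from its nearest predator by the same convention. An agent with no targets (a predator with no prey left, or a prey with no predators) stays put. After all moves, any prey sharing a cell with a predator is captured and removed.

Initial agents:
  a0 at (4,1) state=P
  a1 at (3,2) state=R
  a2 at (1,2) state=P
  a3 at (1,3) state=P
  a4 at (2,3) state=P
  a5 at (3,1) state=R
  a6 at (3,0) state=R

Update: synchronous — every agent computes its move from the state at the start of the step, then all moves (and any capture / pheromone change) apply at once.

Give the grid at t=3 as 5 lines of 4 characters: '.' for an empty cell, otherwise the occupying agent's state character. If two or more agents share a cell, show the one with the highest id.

t=1: a0@(3,1):P a2@(2,2):P a3@(2,3):P a4@(3,3):P a5@(2,1):R a6@(2,0):R
t=2: a0@(2,1):P a2@(2,1):P a3@(2,0):P a4@(2,3):P a5@(1,1):R
t=3: a0@(1,1):P a2@(1,1):P a3@(1,0):P a4@(2,0):P a5@(0,1):R

.R..
PP..
P...
....
....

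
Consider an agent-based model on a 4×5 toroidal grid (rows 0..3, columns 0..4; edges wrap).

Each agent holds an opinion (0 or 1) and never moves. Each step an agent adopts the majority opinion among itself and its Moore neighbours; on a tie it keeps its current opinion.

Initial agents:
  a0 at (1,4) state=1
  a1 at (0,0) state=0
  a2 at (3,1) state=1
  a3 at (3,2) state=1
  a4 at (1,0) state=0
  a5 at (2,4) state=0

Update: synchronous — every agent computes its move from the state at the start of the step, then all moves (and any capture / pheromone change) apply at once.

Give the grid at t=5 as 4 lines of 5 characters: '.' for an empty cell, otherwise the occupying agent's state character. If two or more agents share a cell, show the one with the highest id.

t=1: a0@(1,4):0 a1@(0,0):0 a2@(3,1):1 a3@(3,2):1 a4@(1,0):0 a5@(2,4):0
t=2: (unchanged — steady state)

0....
0...0
....0
.11..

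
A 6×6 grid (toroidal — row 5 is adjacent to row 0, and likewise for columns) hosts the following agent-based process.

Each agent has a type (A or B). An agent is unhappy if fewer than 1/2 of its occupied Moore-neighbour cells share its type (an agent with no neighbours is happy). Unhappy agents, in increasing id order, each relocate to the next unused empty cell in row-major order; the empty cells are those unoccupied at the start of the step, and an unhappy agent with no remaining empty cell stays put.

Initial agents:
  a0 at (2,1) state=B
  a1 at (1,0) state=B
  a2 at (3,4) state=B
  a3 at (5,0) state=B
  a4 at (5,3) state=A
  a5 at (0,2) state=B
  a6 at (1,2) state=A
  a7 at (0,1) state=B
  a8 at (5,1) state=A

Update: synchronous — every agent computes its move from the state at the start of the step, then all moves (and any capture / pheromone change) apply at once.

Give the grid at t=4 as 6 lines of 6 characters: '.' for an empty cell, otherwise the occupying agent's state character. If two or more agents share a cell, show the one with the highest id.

t=1: a0@(2,1):B a1@(1,0):B a2@(3,4):B a3@(5,0):B a4@(0,0):A a5@(0,3):B a6@(0,4):A a7@(0,1):B a8@(0,5):A
t=2: a0@(2,1):B a1@(1,0):B a2@(3,4):B a3@(0,2):B a4@(1,1):A a5@(1,2):B a6@(0,4):A a7@(0,1):B a8@(0,5):A
t=3: a0@(2,1):B a1@(1,0):B a2@(3,4):B a3@(0,2):B a4@(0,0):A a5@(1,2):B a6@(0,4):A a7@(0,1):B a8@(0,5):A
t=4: a0@(2,1):B a1@(1,0):B a2@(3,4):B a3@(0,2):B a4@(0,3):A a5@(1,2):B a6@(0,4):A a7@(0,1):B a8@(0,5):A

.BBAAA
B.B...
.B....
....B.
......
......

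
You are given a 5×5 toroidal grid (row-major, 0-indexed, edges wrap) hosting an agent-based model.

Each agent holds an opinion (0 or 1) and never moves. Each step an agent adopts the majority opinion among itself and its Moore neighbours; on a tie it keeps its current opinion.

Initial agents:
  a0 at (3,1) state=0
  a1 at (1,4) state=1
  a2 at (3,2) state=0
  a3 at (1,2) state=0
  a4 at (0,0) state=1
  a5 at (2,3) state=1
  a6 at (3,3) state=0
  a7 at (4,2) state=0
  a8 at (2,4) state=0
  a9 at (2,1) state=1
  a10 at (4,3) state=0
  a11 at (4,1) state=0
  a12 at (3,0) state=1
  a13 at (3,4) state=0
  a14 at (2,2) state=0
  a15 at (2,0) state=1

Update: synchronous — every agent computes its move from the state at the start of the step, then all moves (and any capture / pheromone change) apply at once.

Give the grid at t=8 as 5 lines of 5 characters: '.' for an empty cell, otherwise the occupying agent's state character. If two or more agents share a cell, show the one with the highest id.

0....
..0.0
00000
00000
.000.

t=1: a0@(3,1):0 a1@(1,4):1 a2@(3,2):0 a3@(1,2):0 a4@(0,0):1 a5@(2,3):0 a6@(3,3):0 a7@(4,2):0 a8@(2,4):1 a9@(2,1):0 a10@(4,3):0 a11@(4,1):0 a12@(3,0):0 a13@(3,4):0 a14@(2,2):0 a15@(2,0):1
t=2: a0@(3,1):0 a1@(1,4):1 a2@(3,2):0 a3@(1,2):0 a4@(0,0):1 a5@(2,3):0 a6@(3,3):0 a7@(4,2):0 a8@(2,4):0 a9@(2,1):0 a10@(4,3):0 a11@(4,1):0 a12@(3,0):0 a13@(3,4):0 a14@(2,2):0 a15@(2,0):0
t=3: a0@(3,1):0 a1@(1,4):0 a2@(3,2):0 a3@(1,2):0 a4@(0,0):1 a5@(2,3):0 a6@(3,3):0 a7@(4,2):0 a8@(2,4):0 a9@(2,1):0 a10@(4,3):0 a11@(4,1):0 a12@(3,0):0 a13@(3,4):0 a14@(2,2):0 a15@(2,0):0
t=4: a0@(3,1):0 a1@(1,4):0 a2@(3,2):0 a3@(1,2):0 a4@(0,0):0 a5@(2,3):0 a6@(3,3):0 a7@(4,2):0 a8@(2,4):0 a9@(2,1):0 a10@(4,3):0 a11@(4,1):0 a12@(3,0):0 a13@(3,4):0 a14@(2,2):0 a15@(2,0):0
t=5: (unchanged — steady state)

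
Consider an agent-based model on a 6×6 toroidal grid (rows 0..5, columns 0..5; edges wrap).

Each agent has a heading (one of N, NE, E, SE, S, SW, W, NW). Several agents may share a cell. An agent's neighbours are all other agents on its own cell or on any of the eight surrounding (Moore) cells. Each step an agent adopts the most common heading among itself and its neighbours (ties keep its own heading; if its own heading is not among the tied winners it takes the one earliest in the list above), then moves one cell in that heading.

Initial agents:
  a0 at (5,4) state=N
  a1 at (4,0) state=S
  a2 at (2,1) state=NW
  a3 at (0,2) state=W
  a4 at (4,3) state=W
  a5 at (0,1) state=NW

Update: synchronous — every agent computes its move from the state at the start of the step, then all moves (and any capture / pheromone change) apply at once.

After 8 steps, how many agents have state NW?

t=1: a0@(4,4):N a1@(5,0):S a2@(1,0):NW a3@(0,1):W a4@(4,2):W a5@(5,0):NW
t=2: a0@(3,4):N a1@(0,0):S a2@(0,5):NW a3@(5,0):NW a4@(4,1):W a5@(4,5):NW
t=3: a0@(2,4):N a1@(5,5):NW a2@(5,4):NW a3@(4,5):NW a4@(4,0):W a5@(3,4):NW
t=4: a0@(1,4):N a1@(4,4):NW a2@(4,3):NW a3@(3,4):NW a4@(3,5):NW a5@(2,3):NW
t=5: a0@(0,4):N a1@(3,3):NW a2@(3,2):NW a3@(2,3):NW a4@(2,4):NW a5@(1,2):NW
t=6: a0@(5,4):N a1@(2,2):NW a2@(2,1):NW a3@(1,2):NW a4@(1,3):NW a5@(0,1):NW
t=7: a0@(4,4):N a1@(1,1):NW a2@(1,0):NW a3@(0,1):NW a4@(0,2):NW a5@(5,0):NW
t=8: a0@(3,4):N a1@(0,0):NW a2@(0,5):NW a3@(5,0):NW a4@(5,1):NW a5@(4,5):NW

5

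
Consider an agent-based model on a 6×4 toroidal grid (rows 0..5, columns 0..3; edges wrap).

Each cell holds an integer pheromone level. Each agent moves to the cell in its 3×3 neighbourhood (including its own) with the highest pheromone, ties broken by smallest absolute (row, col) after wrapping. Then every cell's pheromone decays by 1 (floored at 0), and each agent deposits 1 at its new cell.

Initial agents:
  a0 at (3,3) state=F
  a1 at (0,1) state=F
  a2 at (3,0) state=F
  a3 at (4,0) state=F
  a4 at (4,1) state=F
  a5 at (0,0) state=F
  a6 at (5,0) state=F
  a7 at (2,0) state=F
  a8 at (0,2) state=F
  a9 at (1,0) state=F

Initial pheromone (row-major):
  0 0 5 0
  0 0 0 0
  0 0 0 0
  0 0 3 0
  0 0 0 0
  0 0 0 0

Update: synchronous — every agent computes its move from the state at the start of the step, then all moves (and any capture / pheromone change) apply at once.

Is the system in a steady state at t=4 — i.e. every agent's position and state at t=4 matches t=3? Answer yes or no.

t=1: a0@(3,2) a1@(0,2) a2@(2,0) a3@(3,0) a4@(3,2) a5@(0,0) a6@(0,0) a7@(1,0) a8@(0,2) a9@(0,0) | pheromone: 3 0 6 0 / 1 0 0 0 / 1 0 0 0 / 1 0 4 0 / 0 0 0 0 / 0 0 0 0
t=2: a0@(3,2) a1@(0,2) a2@(1,0) a3@(2,0) a4@(3,2) a5@(0,0) a6@(0,0) a7@(0,0) a8@(0,2) a9@(0,0) | pheromone: 6 0 7 0 / 1 0 0 0 / 1 0 0 0 / 0 0 5 0 / 0 0 0 0 / 0 0 0 0
t=3: a0@(3,2) a1@(0,2) a2@(0,0) a3@(1,0) a4@(3,2) a5@(0,0) a6@(0,0) a7@(0,0) a8@(0,2) a9@(0,0) | pheromone: 10 0 8 0 / 1 0 0 0 / 0 0 0 0 / 0 0 6 0 / 0 0 0 0 / 0 0 0 0
t=4: a0@(3,2) a1@(0,2) a2@(0,0) a3@(0,0) a4@(3,2) a5@(0,0) a6@(0,0) a7@(0,0) a8@(0,2) a9@(0,0) | pheromone: 15 0 9 0 / 0 0 0 0 / 0 0 0 0 / 0 0 7 0 / 0 0 0 0 / 0 0 0 0

no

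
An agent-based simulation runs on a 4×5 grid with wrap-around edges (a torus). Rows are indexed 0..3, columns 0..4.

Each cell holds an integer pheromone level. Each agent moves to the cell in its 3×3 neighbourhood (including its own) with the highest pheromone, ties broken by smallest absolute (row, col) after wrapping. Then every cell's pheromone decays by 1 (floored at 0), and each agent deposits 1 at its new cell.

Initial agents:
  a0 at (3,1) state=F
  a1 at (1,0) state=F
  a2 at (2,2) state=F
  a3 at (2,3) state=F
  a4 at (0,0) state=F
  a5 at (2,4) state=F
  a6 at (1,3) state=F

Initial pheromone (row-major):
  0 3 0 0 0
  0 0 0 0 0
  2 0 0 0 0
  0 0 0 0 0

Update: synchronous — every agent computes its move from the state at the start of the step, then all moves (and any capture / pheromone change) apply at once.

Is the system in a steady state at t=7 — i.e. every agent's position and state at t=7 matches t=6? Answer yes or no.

t=1: a0@(0,1) a1@(0,1) a2@(1,1) a3@(1,2) a4@(0,1) a5@(2,0) a6@(0,2) | pheromone: 0 5 1 0 0 / 0 1 1 0 0 / 2 0 0 0 0 / 0 0 0 0 0
t=2: a0@(0,1) a1@(0,1) a2@(0,1) a3@(0,1) a4@(0,1) a5@(2,0) a6@(0,1) | pheromone: 0 10 0 0 0 / 0 0 0 0 0 / 2 0 0 0 0 / 0 0 0 0 0
t=3: a0@(0,1) a1@(0,1) a2@(0,1) a3@(0,1) a4@(0,1) a5@(2,0) a6@(0,1) | pheromone: 0 15 0 0 0 / 0 0 0 0 0 / 2 0 0 0 0 / 0 0 0 0 0
t=4: a0@(0,1) a1@(0,1) a2@(0,1) a3@(0,1) a4@(0,1) a5@(2,0) a6@(0,1) | pheromone: 0 20 0 0 0 / 0 0 0 0 0 / 2 0 0 0 0 / 0 0 0 0 0
t=5: a0@(0,1) a1@(0,1) a2@(0,1) a3@(0,1) a4@(0,1) a5@(2,0) a6@(0,1) | pheromone: 0 25 0 0 0 / 0 0 0 0 0 / 2 0 0 0 0 / 0 0 0 0 0
t=6: a0@(0,1) a1@(0,1) a2@(0,1) a3@(0,1) a4@(0,1) a5@(2,0) a6@(0,1) | pheromone: 0 30 0 0 0 / 0 0 0 0 0 / 2 0 0 0 0 / 0 0 0 0 0
t=7: a0@(0,1) a1@(0,1) a2@(0,1) a3@(0,1) a4@(0,1) a5@(2,0) a6@(0,1) | pheromone: 0 35 0 0 0 / 0 0 0 0 0 / 2 0 0 0 0 / 0 0 0 0 0

yes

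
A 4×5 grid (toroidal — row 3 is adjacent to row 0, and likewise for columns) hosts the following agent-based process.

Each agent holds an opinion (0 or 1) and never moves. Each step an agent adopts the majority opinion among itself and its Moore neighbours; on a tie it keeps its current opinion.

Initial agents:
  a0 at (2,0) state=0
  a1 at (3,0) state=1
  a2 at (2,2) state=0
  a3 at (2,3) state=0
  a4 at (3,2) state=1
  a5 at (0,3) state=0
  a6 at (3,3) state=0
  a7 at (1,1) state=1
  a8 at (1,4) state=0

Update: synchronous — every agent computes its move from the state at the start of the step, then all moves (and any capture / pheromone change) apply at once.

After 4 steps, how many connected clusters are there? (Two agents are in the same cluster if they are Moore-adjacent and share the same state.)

2

t=1: a0@(2,0):0 a1@(3,0):1 a2@(2,2):0 a3@(2,3):0 a4@(3,2):0 a5@(0,3):0 a6@(3,3):0 a7@(1,1):0 a8@(1,4):0
t=2: (unchanged — steady state)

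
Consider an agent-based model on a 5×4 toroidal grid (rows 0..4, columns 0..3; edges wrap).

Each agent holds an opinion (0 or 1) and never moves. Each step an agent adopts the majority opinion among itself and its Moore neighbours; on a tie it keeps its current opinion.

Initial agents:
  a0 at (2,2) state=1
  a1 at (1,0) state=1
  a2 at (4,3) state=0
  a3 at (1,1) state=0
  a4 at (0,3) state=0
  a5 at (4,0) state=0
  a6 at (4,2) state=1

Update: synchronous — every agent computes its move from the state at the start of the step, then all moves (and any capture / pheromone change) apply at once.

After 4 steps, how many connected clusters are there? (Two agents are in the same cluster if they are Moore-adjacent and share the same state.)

t=1: a0@(2,2):1 a1@(1,0):0 a2@(4,3):0 a3@(1,1):1 a4@(0,3):0 a5@(4,0):0 a6@(4,2):0
t=2: (unchanged — steady state)

2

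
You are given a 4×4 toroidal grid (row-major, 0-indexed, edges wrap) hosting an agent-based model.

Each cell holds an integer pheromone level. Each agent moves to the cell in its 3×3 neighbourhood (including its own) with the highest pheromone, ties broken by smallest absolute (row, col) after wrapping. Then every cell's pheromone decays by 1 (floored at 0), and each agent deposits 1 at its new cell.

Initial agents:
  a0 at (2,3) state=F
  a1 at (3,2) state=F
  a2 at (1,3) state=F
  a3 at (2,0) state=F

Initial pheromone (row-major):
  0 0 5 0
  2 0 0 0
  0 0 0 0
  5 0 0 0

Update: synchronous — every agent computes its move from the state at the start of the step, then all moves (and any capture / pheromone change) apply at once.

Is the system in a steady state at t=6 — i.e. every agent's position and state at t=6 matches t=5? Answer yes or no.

yes

t=1: a0@(3,0) a1@(0,2) a2@(0,2) a3@(3,0) | pheromone: 0 0 6 0 / 1 0 0 0 / 0 0 0 0 / 6 0 0 0
t=2: a0@(3,0) a1@(0,2) a2@(0,2) a3@(3,0) | pheromone: 0 0 7 0 / 0 0 0 0 / 0 0 0 0 / 7 0 0 0
t=3: a0@(3,0) a1@(0,2) a2@(0,2) a3@(3,0) | pheromone: 0 0 8 0 / 0 0 0 0 / 0 0 0 0 / 8 0 0 0
t=4: a0@(3,0) a1@(0,2) a2@(0,2) a3@(3,0) | pheromone: 0 0 9 0 / 0 0 0 0 / 0 0 0 0 / 9 0 0 0
t=5: a0@(3,0) a1@(0,2) a2@(0,2) a3@(3,0) | pheromone: 0 0 10 0 / 0 0 0 0 / 0 0 0 0 / 10 0 0 0
t=6: a0@(3,0) a1@(0,2) a2@(0,2) a3@(3,0) | pheromone: 0 0 11 0 / 0 0 0 0 / 0 0 0 0 / 11 0 0 0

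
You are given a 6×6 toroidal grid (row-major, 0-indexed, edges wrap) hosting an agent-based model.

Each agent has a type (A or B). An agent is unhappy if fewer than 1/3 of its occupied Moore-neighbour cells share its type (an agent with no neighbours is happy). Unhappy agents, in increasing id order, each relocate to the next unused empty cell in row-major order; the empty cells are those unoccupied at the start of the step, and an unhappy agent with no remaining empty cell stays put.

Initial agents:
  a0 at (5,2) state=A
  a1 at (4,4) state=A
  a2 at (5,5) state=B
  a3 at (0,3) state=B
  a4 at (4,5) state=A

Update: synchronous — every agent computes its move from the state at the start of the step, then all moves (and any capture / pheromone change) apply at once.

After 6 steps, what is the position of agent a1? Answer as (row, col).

(4, 4)

t=1: a0@(0,0):A a1@(4,4):A a2@(0,1):B a3@(0,2):B a4@(4,5):A
t=2: a0@(0,3):A a1@(4,4):A a2@(0,1):B a3@(0,2):B a4@(4,5):A
t=3: a0@(0,0):A a1@(4,4):A a2@(0,1):B a3@(0,2):B a4@(4,5):A
t=4: a0@(0,3):A a1@(4,4):A a2@(0,1):B a3@(0,2):B a4@(4,5):A
t=5: a0@(0,0):A a1@(4,4):A a2@(0,1):B a3@(0,2):B a4@(4,5):A
t=6: a0@(0,3):A a1@(4,4):A a2@(0,1):B a3@(0,2):B a4@(4,5):A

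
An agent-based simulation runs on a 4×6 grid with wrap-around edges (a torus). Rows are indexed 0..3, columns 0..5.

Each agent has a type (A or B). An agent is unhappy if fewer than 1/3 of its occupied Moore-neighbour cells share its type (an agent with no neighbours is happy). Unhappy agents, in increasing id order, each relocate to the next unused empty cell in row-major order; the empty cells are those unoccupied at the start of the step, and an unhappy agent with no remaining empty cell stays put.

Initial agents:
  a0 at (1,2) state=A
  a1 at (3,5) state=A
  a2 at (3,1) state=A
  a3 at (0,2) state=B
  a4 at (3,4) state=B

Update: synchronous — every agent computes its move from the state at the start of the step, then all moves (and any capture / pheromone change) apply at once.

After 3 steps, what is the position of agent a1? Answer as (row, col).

(0, 1)

t=1: a0@(0,0):A a1@(0,1):A a2@(0,3):A a3@(0,4):B a4@(0,5):B
t=2: a0@(0,0):A a1@(0,1):A a2@(0,2):A a3@(0,4):B a4@(0,5):B
t=3: (unchanged — steady state)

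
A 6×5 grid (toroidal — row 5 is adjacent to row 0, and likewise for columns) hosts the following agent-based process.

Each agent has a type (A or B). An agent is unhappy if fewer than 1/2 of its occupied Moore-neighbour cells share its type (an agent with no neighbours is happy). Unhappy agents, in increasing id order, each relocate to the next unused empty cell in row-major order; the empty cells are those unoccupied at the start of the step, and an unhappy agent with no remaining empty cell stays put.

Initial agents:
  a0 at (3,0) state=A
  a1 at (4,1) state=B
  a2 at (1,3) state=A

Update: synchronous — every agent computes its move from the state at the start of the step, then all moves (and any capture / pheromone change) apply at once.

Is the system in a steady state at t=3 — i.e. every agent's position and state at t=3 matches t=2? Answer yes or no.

t=1: a0@(0,0):A a1@(0,1):B a2@(1,3):A
t=2: a0@(0,2):A a1@(0,3):B a2@(1,3):A
t=3: a0@(0,2):A a1@(0,0):B a2@(1,3):A

no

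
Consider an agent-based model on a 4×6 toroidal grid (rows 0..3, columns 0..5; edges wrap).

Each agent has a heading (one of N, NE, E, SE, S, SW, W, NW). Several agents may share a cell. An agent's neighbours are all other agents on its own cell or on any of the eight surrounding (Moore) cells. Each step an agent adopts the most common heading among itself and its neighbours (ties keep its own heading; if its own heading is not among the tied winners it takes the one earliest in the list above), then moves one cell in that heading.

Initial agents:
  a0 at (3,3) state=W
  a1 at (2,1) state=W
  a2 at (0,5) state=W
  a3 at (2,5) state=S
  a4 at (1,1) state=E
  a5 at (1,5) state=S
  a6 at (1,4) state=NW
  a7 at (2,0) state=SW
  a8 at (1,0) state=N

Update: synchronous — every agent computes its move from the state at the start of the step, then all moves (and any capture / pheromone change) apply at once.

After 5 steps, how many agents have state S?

9

t=1: a0@(3,2):W a1@(2,0):W a2@(0,4):W a3@(3,5):S a4@(1,2):E a5@(2,5):S a6@(2,4):S a7@(3,0):S a8@(2,0):S
t=2: a0@(3,1):W a1@(3,0):S a2@(0,3):W a3@(0,5):S a4@(1,3):E a5@(3,5):S a6@(3,4):S a7@(0,0):S a8@(3,0):S
t=3: a0@(0,1):S a1@(0,0):S a2@(0,2):W a3@(1,5):S a4@(1,4):E a5@(0,5):S a6@(0,4):S a7@(1,0):S a8@(0,0):S
t=4: a0@(1,1):S a1@(1,0):S a2@(0,1):W a3@(2,5):S a4@(2,4):S a5@(1,5):S a6@(1,4):S a7@(2,0):S a8@(1,0):S
t=5: a0@(2,1):S a1@(2,0):S a2@(1,1):S a3@(3,5):S a4@(3,4):S a5@(2,5):S a6@(2,4):S a7@(3,0):S a8@(2,0):S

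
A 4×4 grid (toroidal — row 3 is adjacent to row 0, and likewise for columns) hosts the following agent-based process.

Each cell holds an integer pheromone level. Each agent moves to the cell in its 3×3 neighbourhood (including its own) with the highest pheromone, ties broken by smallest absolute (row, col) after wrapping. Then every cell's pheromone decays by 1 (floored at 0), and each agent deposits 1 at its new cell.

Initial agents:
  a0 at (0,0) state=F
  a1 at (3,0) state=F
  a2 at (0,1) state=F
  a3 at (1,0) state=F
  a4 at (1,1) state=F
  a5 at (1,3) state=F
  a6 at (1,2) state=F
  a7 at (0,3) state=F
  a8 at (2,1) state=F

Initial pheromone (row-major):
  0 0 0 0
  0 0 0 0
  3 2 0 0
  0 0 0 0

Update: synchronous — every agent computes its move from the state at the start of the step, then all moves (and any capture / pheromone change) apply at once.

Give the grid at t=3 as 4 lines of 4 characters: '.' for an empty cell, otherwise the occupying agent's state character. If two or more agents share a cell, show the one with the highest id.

t=1: a0@(0,0) a1@(2,0) a2@(0,0) a3@(2,0) a4@(2,0) a5@(2,0) a6@(2,1) a7@(0,0) a8@(2,0) | pheromone: 3 0 0 0 / 0 0 0 0 / 7 2 0 0 / 0 0 0 0
t=2: a0@(0,0) a1@(2,0) a2@(0,0) a3@(2,0) a4@(2,0) a5@(2,0) a6@(2,0) a7@(0,0) a8@(2,0) | pheromone: 5 0 0 0 / 0 0 0 0 / 12 1 0 0 / 0 0 0 0
t=3: a0@(0,0) a1@(2,0) a2@(0,0) a3@(2,0) a4@(2,0) a5@(2,0) a6@(2,0) a7@(0,0) a8@(2,0) | pheromone: 7 0 0 0 / 0 0 0 0 / 17 0 0 0 / 0 0 0 0

F...
....
F...
....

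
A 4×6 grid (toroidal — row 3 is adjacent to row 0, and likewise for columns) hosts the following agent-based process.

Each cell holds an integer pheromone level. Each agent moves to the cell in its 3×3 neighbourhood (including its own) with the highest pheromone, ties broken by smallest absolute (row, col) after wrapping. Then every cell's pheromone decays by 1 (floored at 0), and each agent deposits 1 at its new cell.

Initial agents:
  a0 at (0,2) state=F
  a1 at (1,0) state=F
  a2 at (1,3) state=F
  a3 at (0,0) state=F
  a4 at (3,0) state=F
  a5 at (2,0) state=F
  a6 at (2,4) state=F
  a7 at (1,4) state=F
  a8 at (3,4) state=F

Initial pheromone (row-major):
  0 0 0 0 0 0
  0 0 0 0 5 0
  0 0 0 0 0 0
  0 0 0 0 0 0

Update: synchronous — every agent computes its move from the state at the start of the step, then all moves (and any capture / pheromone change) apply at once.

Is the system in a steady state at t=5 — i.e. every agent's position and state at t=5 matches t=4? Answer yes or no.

yes

t=1: a0@(0,1) a1@(0,0) a2@(1,4) a3@(0,0) a4@(0,0) a5@(1,0) a6@(1,4) a7@(1,4) a8@(0,3) | pheromone: 3 1 0 1 0 0 / 1 0 0 0 7 0 / 0 0 0 0 0 0 / 0 0 0 0 0 0
t=2: a0@(0,0) a1@(0,0) a2@(1,4) a3@(0,0) a4@(0,0) a5@(0,0) a6@(1,4) a7@(1,4) a8@(1,4) | pheromone: 7 0 0 0 0 0 / 0 0 0 0 10 0 / 0 0 0 0 0 0 / 0 0 0 0 0 0
t=3: a0@(0,0) a1@(0,0) a2@(1,4) a3@(0,0) a4@(0,0) a5@(0,0) a6@(1,4) a7@(1,4) a8@(1,4) | pheromone: 11 0 0 0 0 0 / 0 0 0 0 13 0 / 0 0 0 0 0 0 / 0 0 0 0 0 0
t=4: a0@(0,0) a1@(0,0) a2@(1,4) a3@(0,0) a4@(0,0) a5@(0,0) a6@(1,4) a7@(1,4) a8@(1,4) | pheromone: 15 0 0 0 0 0 / 0 0 0 0 16 0 / 0 0 0 0 0 0 / 0 0 0 0 0 0
t=5: a0@(0,0) a1@(0,0) a2@(1,4) a3@(0,0) a4@(0,0) a5@(0,0) a6@(1,4) a7@(1,4) a8@(1,4) | pheromone: 19 0 0 0 0 0 / 0 0 0 0 19 0 / 0 0 0 0 0 0 / 0 0 0 0 0 0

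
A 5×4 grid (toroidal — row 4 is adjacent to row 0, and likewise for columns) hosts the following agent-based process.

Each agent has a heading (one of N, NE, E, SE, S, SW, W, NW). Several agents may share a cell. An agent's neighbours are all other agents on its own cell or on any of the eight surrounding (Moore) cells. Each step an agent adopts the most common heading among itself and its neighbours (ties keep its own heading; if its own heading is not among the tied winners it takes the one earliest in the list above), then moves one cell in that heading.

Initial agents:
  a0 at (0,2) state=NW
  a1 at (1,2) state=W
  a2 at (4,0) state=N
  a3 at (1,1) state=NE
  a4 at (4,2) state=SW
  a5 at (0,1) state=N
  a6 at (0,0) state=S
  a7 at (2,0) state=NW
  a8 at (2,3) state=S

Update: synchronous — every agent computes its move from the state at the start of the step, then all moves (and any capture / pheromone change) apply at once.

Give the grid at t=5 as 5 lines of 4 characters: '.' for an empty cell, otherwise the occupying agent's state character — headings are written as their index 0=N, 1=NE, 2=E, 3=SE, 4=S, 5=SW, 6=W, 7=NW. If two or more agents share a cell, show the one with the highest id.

00..
.00.
0...
0...
0..0

t=1: a0@(4,1):NW a1@(1,1):W a2@(3,0):N a3@(0,0):NW a4@(0,1):SW a5@(4,1):N a6@(4,0):N a7@(1,3):NW a8@(3,3):S
t=2: a0@(3,1):N a1@(1,0):W a2@(2,0):N a3@(4,3):NW a4@(4,1):N a5@(3,1):N a6@(3,0):N a7@(0,2):NW a8@(2,3):N
t=3: a0@(2,1):N a1@(0,0):N a2@(1,0):N a3@(3,2):NW a4@(3,1):N a5@(2,1):N a6@(2,0):N a7@(4,1):NW a8@(1,3):N
t=4: a0@(1,1):N a1@(4,0):N a2@(0,0):N a3@(2,2):N a4@(2,1):N a5@(1,1):N a6@(1,0):N a7@(3,0):NW a8@(0,3):N
t=5: a0@(0,1):N a1@(3,0):N a2@(4,0):N a3@(1,2):N a4@(1,1):N a5@(0,1):N a6@(0,0):N a7@(2,0):N a8@(4,3):N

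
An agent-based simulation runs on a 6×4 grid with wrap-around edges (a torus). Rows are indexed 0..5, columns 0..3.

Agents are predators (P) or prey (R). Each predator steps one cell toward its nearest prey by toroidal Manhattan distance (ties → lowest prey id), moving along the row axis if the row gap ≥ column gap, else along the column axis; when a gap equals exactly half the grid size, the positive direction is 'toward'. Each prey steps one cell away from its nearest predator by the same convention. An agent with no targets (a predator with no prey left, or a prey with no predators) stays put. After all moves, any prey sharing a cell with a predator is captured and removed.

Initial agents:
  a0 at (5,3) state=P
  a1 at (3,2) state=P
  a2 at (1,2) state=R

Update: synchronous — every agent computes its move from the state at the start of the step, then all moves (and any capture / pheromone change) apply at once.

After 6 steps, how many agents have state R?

t=1: a0@(0,3):P a1@(2,2):P a2@(0,2):R
t=2: a0@(0,2):P a1@(1,2):P a2@(0,1):R
t=3: a0@(0,1):P a1@(0,2):P a2@(0,0):R
t=4: a0@(0,0):P a1@(0,3):P
t=5: (unchanged — steady state)

0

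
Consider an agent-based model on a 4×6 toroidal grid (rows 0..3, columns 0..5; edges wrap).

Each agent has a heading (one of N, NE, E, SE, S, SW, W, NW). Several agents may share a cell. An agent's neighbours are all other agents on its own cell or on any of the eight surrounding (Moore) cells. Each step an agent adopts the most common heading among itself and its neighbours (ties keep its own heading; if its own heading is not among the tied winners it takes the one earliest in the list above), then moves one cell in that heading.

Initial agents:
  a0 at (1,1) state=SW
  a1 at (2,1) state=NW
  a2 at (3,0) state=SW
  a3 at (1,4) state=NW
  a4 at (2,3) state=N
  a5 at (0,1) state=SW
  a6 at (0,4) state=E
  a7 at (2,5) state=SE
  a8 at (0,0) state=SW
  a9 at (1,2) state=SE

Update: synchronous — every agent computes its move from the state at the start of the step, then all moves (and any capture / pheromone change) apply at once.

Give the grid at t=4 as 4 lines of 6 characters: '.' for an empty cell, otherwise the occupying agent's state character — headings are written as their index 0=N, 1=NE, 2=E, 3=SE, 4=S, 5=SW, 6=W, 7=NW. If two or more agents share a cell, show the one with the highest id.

..55..
7..55.
.5.5..
..5...

t=1: a0@(2,0):SW a1@(3,0):SW a2@(0,5):SW a3@(0,3):NW a4@(1,3):N a5@(1,0):SW a6@(0,5):E a7@(3,0):SE a8@(1,5):SW a9@(2,1):SW
t=2: a0@(3,5):SW a1@(0,5):SW a2@(1,4):SW a3@(3,2):NW a4@(0,3):N a5@(2,5):SW a6@(1,4):SW a7@(0,5):SW a8@(2,4):SW a9@(3,0):SW
t=3: a0@(0,4):SW a1@(1,4):SW a2@(2,3):SW a3@(2,1):NW a4@(1,2):SW a5@(3,4):SW a6@(2,3):SW a7@(1,4):SW a8@(3,3):SW a9@(0,5):SW
t=4: a0@(1,3):SW a1@(2,3):SW a2@(3,2):SW a3@(1,0):NW a4@(2,1):SW a5@(0,3):SW a6@(3,2):SW a7@(2,3):SW a8@(0,2):SW a9@(1,4):SW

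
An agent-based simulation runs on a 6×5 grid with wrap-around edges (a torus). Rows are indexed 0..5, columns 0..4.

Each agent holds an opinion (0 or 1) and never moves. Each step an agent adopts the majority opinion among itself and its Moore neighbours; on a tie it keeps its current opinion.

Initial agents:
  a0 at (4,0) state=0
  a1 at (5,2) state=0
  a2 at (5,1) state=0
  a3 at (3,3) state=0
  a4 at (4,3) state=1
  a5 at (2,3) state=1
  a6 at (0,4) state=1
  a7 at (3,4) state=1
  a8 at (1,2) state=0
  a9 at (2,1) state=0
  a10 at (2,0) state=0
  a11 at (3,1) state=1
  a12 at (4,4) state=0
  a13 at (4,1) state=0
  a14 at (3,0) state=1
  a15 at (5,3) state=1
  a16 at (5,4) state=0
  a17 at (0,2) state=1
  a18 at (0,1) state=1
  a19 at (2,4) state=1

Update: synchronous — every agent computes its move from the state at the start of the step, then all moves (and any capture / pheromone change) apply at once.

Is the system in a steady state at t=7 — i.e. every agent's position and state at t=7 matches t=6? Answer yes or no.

t=1: a0@(4,0):0 a1@(5,2):1 a2@(5,1):0 a3@(3,3):1 a4@(4,3):0 a5@(2,3):1 a6@(0,4):1 a7@(3,4):1 a8@(1,2):1 a9@(2,1):0 a10@(2,0):1 a11@(3,1):0 a12@(4,4):0 a13@(4,1):0 a14@(3,0):0 a15@(5,3):1 a16@(5,4):0 a17@(0,2):1 a18@(0,1):0 a19@(2,4):1
t=2: a0@(4,0):0 a1@(5,2):0 a2@(5,1):0 a3@(3,3):1 a4@(4,3):1 a5@(2,3):1 a6@(0,4):1 a7@(3,4):1 a8@(1,2):1 a9@(2,1):0 a10@(2,0):1 a11@(3,1):0 a12@(4,4):0 a13@(4,1):0 a14@(3,0):0 a15@(5,3):1 a16@(5,4):0 a17@(0,2):1 a18@(0,1):1 a19@(2,4):1
t=3: a0@(4,0):0 a1@(5,2):1 a2@(5,1):0 a3@(3,3):1 a4@(4,3):1 a5@(2,3):1 a6@(0,4):1 a7@(3,4):1 a8@(1,2):1 a9@(2,1):0 a10@(2,0):1 a11@(3,1):0 a12@(4,4):0 a13@(4,1):0 a14@(3,0):0 a15@(5,3):1 a16@(5,4):0 a17@(0,2):1 a18@(0,1):1 a19@(2,4):1
t=4: (unchanged — steady state)

yes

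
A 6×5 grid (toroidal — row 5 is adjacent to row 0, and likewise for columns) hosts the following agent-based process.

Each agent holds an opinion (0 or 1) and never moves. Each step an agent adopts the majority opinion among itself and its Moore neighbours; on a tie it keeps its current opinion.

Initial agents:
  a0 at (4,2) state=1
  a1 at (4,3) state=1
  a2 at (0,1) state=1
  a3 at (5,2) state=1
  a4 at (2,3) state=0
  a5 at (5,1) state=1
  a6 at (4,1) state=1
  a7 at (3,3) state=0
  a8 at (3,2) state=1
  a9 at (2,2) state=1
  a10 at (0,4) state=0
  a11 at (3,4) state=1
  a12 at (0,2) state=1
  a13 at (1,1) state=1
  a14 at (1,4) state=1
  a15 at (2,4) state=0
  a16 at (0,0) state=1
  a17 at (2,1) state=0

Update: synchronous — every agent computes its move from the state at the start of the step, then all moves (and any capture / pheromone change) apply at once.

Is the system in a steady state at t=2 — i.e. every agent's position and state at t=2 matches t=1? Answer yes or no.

t=1: a0@(4,2):1 a1@(4,3):1 a2@(0,1):1 a3@(5,2):1 a4@(2,3):1 a5@(5,1):1 a6@(4,1):1 a7@(3,3):1 a8@(3,2):1 a9@(2,2):1 a10@(0,4):1 a11@(3,4):0 a12@(0,2):1 a13@(1,1):1 a14@(1,4):0 a15@(2,4):0 a16@(0,0):1 a17@(2,1):1
t=2: a0@(4,2):1 a1@(4,3):1 a2@(0,1):1 a3@(5,2):1 a4@(2,3):1 a5@(5,1):1 a6@(4,1):1 a7@(3,3):1 a8@(3,2):1 a9@(2,2):1 a10@(0,4):1 a11@(3,4):1 a12@(0,2):1 a13@(1,1):1 a14@(1,4):1 a15@(2,4):0 a16@(0,0):1 a17@(2,1):1

no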